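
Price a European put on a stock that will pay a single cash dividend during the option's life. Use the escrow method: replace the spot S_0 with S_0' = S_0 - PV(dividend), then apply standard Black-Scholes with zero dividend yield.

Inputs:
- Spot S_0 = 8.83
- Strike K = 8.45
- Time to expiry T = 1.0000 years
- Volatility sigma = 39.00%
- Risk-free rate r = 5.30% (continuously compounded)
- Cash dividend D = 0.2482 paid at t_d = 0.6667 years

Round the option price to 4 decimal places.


Answer: Price = 1.0153

Derivation:
PV(D) = D * exp(-r * t_d) = 0.2482 * 0.96528190 = 0.23958297
S_0' = S_0 - PV(D) = 8.8300 - 0.23958297 = 8.59041703
d1 = (ln(S_0'/K) + (r + sigma^2/2)*T) / (sigma*sqrt(T)) = 0.37315601
d2 = d1 - sigma*sqrt(T) = -0.01684399
exp(-rT) = 0.94838001
N(-d1) = 0.35451617; N(-d2) = 0.50671946
P = K * exp(-rT) * N(-d2) - S_0' * N(-d1) = 8.4500 * 0.94838001 * 0.50671946 - 8.59041703 * 0.35451617 = 1.0153


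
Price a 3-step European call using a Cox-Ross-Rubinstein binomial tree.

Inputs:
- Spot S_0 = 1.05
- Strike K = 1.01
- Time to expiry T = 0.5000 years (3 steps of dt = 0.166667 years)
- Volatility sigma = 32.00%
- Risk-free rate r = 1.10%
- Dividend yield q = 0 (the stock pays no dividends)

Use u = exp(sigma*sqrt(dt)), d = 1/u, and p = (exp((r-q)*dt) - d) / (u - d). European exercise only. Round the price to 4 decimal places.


Answer: Price = V(0,0) = 0.1236

Derivation:
dt = T/N = 0.166667
u = exp(sigma*sqrt(dt)) = 1.139557; d = 1/u = 0.877534
p = (exp((r-q)*dt) - d) / (u - d) = 0.474390
Discount per step: exp(-r*dt) = 0.998168
Stock lattice S(k, i) with i counting down-moves:
  k=0: S(0,0) = 1.0500
  k=1: S(1,0) = 1.1965; S(1,1) = 0.9214
  k=2: S(2,0) = 1.3635; S(2,1) = 1.0500; S(2,2) = 0.8086
  k=3: S(3,0) = 1.5538; S(3,1) = 1.1965; S(3,2) = 0.9214; S(3,3) = 0.7095
Terminal payoffs V(N, i) = max(S_T - K, 0):
  V(3,0) = 0.543808; V(3,1) = 0.186535; V(3,2) = 0.000000; V(3,3) = 0.000000
Backward induction: V(k, i) = exp(-r*dt) * [p * V(k+1, i) + (1-p) * V(k+1, i+1)].
  V(2,0) = exp(-r*dt) * [p*0.543808 + (1-p)*0.186535] = 0.355369
  V(2,1) = exp(-r*dt) * [p*0.186535 + (1-p)*0.000000] = 0.088328
  V(2,2) = exp(-r*dt) * [p*0.000000 + (1-p)*0.000000] = 0.000000
  V(1,0) = exp(-r*dt) * [p*0.355369 + (1-p)*0.088328] = 0.214616
  V(1,1) = exp(-r*dt) * [p*0.088328 + (1-p)*0.000000] = 0.041825
  V(0,0) = exp(-r*dt) * [p*0.214616 + (1-p)*0.041825] = 0.123569


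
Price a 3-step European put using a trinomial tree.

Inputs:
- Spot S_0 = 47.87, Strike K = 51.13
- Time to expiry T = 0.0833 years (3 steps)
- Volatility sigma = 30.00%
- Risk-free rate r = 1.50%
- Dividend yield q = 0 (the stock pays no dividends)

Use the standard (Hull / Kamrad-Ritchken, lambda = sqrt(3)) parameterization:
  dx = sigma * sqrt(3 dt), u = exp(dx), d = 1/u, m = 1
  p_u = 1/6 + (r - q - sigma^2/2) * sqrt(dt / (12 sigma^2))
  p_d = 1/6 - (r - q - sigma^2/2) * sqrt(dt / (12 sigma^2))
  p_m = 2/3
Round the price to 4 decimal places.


Answer: Price = V(0,0) = 3.7905

Derivation:
dt = T/N = 0.027767; dx = sigma*sqrt(3*dt) = 0.086585
u = exp(dx) = 1.090444; d = 1/u = 0.917057
p_u = 0.161856, p_m = 0.666667, p_d = 0.171477
Discount per step: exp(-r*dt) = 0.999584
Stock lattice S(k, j) with j the centered position index:
  k=0: S(0,+0) = 47.8700
  k=1: S(1,-1) = 43.8995; S(1,+0) = 47.8700; S(1,+1) = 52.1996
  k=2: S(2,-2) = 40.2584; S(2,-1) = 43.8995; S(2,+0) = 47.8700; S(2,+1) = 52.1996; S(2,+2) = 56.9207
  k=3: S(3,-3) = 36.9193; S(3,-2) = 40.2584; S(3,-1) = 43.8995; S(3,+0) = 47.8700; S(3,+1) = 52.1996; S(3,+2) = 56.9207; S(3,+3) = 62.0689
Terminal payoffs V(N, j) = max(K - S_T, 0):
  V(3,-3) = 14.210741; V(3,-2) = 10.871604; V(3,-1) = 7.230462; V(3,+0) = 3.260000; V(3,+1) = 0.000000; V(3,+2) = 0.000000; V(3,+3) = 0.000000
Backward induction: V(k, j) = exp(-r*dt) * [p_u * V(k+1, j+1) + p_m * V(k+1, j) + p_d * V(k+1, j-1)]
  V(2,-2) = exp(-r*dt) * [p_u*7.230462 + p_m*10.871604 + p_d*14.210741] = 10.850327
  V(2,-1) = exp(-r*dt) * [p_u*3.260000 + p_m*7.230462 + p_d*10.871604] = 7.209186
  V(2,+0) = exp(-r*dt) * [p_u*0.000000 + p_m*3.260000 + p_d*7.230462] = 3.411770
  V(2,+1) = exp(-r*dt) * [p_u*0.000000 + p_m*0.000000 + p_d*3.260000] = 0.558782
  V(2,+2) = exp(-r*dt) * [p_u*0.000000 + p_m*0.000000 + p_d*0.000000] = 0.000000
  V(1,-1) = exp(-r*dt) * [p_u*3.411770 + p_m*7.209186 + p_d*10.850327] = 7.215916
  V(1,+0) = exp(-r*dt) * [p_u*0.558782 + p_m*3.411770 + p_d*7.209186] = 3.599665
  V(1,+1) = exp(-r*dt) * [p_u*0.000000 + p_m*0.558782 + p_d*3.411770] = 0.957163
  V(0,+0) = exp(-r*dt) * [p_u*0.957163 + p_m*3.599665 + p_d*7.215916] = 3.790484


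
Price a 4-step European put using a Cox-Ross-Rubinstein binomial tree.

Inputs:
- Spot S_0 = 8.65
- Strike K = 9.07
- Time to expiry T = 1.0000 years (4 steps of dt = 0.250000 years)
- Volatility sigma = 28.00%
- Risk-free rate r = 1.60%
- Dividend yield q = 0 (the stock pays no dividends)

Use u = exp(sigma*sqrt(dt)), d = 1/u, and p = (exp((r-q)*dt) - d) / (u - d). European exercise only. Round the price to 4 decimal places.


Answer: Price = V(0,0) = 1.1276

Derivation:
dt = T/N = 0.250000
u = exp(sigma*sqrt(dt)) = 1.150274; d = 1/u = 0.869358
p = (exp((r-q)*dt) - d) / (u - d) = 0.479325
Discount per step: exp(-r*dt) = 0.996008
Stock lattice S(k, i) with i counting down-moves:
  k=0: S(0,0) = 8.6500
  k=1: S(1,0) = 9.9499; S(1,1) = 7.5199
  k=2: S(2,0) = 11.4451; S(2,1) = 8.6500; S(2,2) = 6.5375
  k=3: S(3,0) = 13.1650; S(3,1) = 9.9499; S(3,2) = 7.5199; S(3,3) = 5.6835
  k=4: S(4,0) = 15.1433; S(4,1) = 11.4451; S(4,2) = 8.6500; S(4,3) = 6.5375; S(4,4) = 4.9410
Terminal payoffs V(N, i) = max(K - S_T, 0):
  V(4,0) = 0.000000; V(4,1) = 0.000000; V(4,2) = 0.420000; V(4,3) = 2.532471; V(4,4) = 4.129042
Backward induction: V(k, i) = exp(-r*dt) * [p * V(k+1, i) + (1-p) * V(k+1, i+1)].
  V(3,0) = exp(-r*dt) * [p*0.000000 + (1-p)*0.000000] = 0.000000
  V(3,1) = exp(-r*dt) * [p*0.000000 + (1-p)*0.420000] = 0.217811
  V(3,2) = exp(-r*dt) * [p*0.420000 + (1-p)*2.532471] = 1.513844
  V(3,3) = exp(-r*dt) * [p*2.532471 + (1-p)*4.129042] = 3.350337
  V(2,0) = exp(-r*dt) * [p*0.000000 + (1-p)*0.217811] = 0.112956
  V(2,1) = exp(-r*dt) * [p*0.217811 + (1-p)*1.513844] = 0.889060
  V(2,2) = exp(-r*dt) * [p*1.513844 + (1-p)*3.350337] = 2.460200
  V(1,0) = exp(-r*dt) * [p*0.112956 + (1-p)*0.889060] = 0.514990
  V(1,1) = exp(-r*dt) * [p*0.889060 + (1-p)*2.460200] = 1.700299
  V(0,0) = exp(-r*dt) * [p*0.514990 + (1-p)*1.700299] = 1.127631


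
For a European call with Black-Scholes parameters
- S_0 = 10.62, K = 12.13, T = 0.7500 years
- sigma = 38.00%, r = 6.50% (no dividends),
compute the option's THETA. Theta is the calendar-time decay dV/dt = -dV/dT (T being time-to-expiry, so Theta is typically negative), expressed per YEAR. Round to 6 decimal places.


d1 = -0.0912903424; d2 = -0.4203799958
phi(d1) = 0.3972833613; exp(-qT) = 1.0000000000; exp(-rT) = 0.9524192047
Theta = -S*exp(-qT)*phi(d1)*sigma/(2*sqrt(T)) - r*K*exp(-rT)*N(d2) + q*S*exp(-qT)*N(d1)
N(d1) = 0.4636309458; N(d2) = 0.3371039396; sqrt(T) = 0.8660254038
Term 1 = -10.6200 * 1.0000000000 * 0.3972833613 * 0.3800 / (2 * 0.8660254038) = -0.9256522533
Term 2 = -0.0650 * 12.1300 * 0.9524192047 * 0.3371039396 = -0.2531431206
Term 3 = 0 (no dividend yield, q = 0)
Theta = -0.9256522533 + (-0.2531431206) + (0.0000000000) = -1.178795

Answer: Theta = -1.178795


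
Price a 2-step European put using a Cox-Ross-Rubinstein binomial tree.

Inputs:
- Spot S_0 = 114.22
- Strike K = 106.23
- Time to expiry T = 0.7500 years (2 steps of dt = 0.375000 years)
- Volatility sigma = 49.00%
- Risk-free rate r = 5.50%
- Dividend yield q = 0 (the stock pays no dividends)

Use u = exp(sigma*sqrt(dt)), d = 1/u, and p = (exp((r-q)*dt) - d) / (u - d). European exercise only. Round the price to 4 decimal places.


Answer: Price = V(0,0) = 12.1979

Derivation:
dt = T/N = 0.375000
u = exp(sigma*sqrt(dt)) = 1.349943; d = 1/u = 0.740772
p = (exp((r-q)*dt) - d) / (u - d) = 0.459751
Discount per step: exp(-r*dt) = 0.979586
Stock lattice S(k, i) with i counting down-moves:
  k=0: S(0,0) = 114.2200
  k=1: S(1,0) = 154.1905; S(1,1) = 84.6110
  k=2: S(2,0) = 208.1484; S(2,1) = 114.2200; S(2,2) = 62.6774
Terminal payoffs V(N, i) = max(K - S_T, 0):
  V(2,0) = 0.000000; V(2,1) = 0.000000; V(2,2) = 43.552569
Backward induction: V(k, i) = exp(-r*dt) * [p * V(k+1, i) + (1-p) * V(k+1, i+1)].
  V(1,0) = exp(-r*dt) * [p*0.000000 + (1-p)*0.000000] = 0.000000
  V(1,1) = exp(-r*dt) * [p*0.000000 + (1-p)*43.552569] = 23.048901
  V(0,0) = exp(-r*dt) * [p*0.000000 + (1-p)*23.048901] = 12.197945


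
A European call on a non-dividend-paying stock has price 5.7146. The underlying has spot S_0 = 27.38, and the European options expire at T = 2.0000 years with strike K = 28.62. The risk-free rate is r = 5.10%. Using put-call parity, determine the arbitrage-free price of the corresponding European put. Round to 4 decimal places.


Put-call parity: C - P = S_0 * exp(-qT) - K * exp(-rT).
S_0 * exp(-qT) = 27.3800 * 1.00000000 = 27.38000000
K * exp(-rT) = 28.6200 * 0.90302955 = 25.84470577
P = C - S*exp(-qT) + K*exp(-rT)
P = 5.7146 - 27.38000000 + 25.84470577 = 4.1793

Answer: Put price = 4.1793


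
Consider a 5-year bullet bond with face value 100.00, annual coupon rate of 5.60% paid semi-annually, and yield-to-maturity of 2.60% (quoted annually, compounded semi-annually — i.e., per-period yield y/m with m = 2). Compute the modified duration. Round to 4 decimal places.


Coupon per period c = face * coupon_rate / m = 2.800000
Periods per year m = 2; per-period yield y/m = 0.013000
Number of cashflows N = 10
Cashflows (t years, CF_t, discount factor 1/(1+y/m)^(m*t), PV):
  t = 0.5000: CF_t = 2.800000, DF = 0.987167, PV = 2.764067
  t = 1.0000: CF_t = 2.800000, DF = 0.974498, PV = 2.728595
  t = 1.5000: CF_t = 2.800000, DF = 0.961992, PV = 2.693579
  t = 2.0000: CF_t = 2.800000, DF = 0.949647, PV = 2.659012
  t = 2.5000: CF_t = 2.800000, DF = 0.937460, PV = 2.624888
  t = 3.0000: CF_t = 2.800000, DF = 0.925429, PV = 2.591203
  t = 3.5000: CF_t = 2.800000, DF = 0.913553, PV = 2.557949
  t = 4.0000: CF_t = 2.800000, DF = 0.901829, PV = 2.525123
  t = 4.5000: CF_t = 2.800000, DF = 0.890256, PV = 2.492717
  t = 5.0000: CF_t = 102.800000, DF = 0.878831, PV = 90.343864
Price P = sum_t PV_t = 113.980997
First compute Macaulay numerator sum_t t * PV_t:
  t * PV_t at t = 0.5000: 1.382034
  t * PV_t at t = 1.0000: 2.728595
  t * PV_t at t = 1.5000: 4.040368
  t * PV_t at t = 2.0000: 5.318023
  t * PV_t at t = 2.5000: 6.562220
  t * PV_t at t = 3.0000: 7.773608
  t * PV_t at t = 3.5000: 8.952822
  t * PV_t at t = 4.0000: 10.100490
  t * PV_t at t = 4.5000: 11.217228
  t * PV_t at t = 5.0000: 451.719320
Macaulay duration D = 509.794709 / 113.980997 = 4.472629
Modified duration = D / (1 + y/m) = 4.472629 / (1 + 0.013000) = 4.415231

Answer: Modified duration = 4.4152


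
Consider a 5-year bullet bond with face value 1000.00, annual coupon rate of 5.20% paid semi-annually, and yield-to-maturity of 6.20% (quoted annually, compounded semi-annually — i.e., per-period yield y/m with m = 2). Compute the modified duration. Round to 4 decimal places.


Answer: Modified duration = 4.3187

Derivation:
Coupon per period c = face * coupon_rate / m = 26.000000
Periods per year m = 2; per-period yield y/m = 0.031000
Number of cashflows N = 10
Cashflows (t years, CF_t, discount factor 1/(1+y/m)^(m*t), PV):
  t = 0.5000: CF_t = 26.000000, DF = 0.969932, PV = 25.218235
  t = 1.0000: CF_t = 26.000000, DF = 0.940768, PV = 24.459975
  t = 1.5000: CF_t = 26.000000, DF = 0.912481, PV = 23.724516
  t = 2.0000: CF_t = 26.000000, DF = 0.885045, PV = 23.011169
  t = 2.5000: CF_t = 26.000000, DF = 0.858434, PV = 22.319272
  t = 3.0000: CF_t = 26.000000, DF = 0.832622, PV = 21.648178
  t = 3.5000: CF_t = 26.000000, DF = 0.807587, PV = 20.997263
  t = 4.0000: CF_t = 26.000000, DF = 0.783305, PV = 20.365920
  t = 4.5000: CF_t = 26.000000, DF = 0.759752, PV = 19.753559
  t = 5.0000: CF_t = 1026.000000, DF = 0.736908, PV = 756.067740
Price P = sum_t PV_t = 957.565827
First compute Macaulay numerator sum_t t * PV_t:
  t * PV_t at t = 0.5000: 12.609117
  t * PV_t at t = 1.0000: 24.459975
  t * PV_t at t = 1.5000: 35.586773
  t * PV_t at t = 2.0000: 46.022339
  t * PV_t at t = 2.5000: 55.798180
  t * PV_t at t = 3.0000: 64.944535
  t * PV_t at t = 3.5000: 73.490421
  t * PV_t at t = 4.0000: 81.463679
  t * PV_t at t = 4.5000: 88.891017
  t * PV_t at t = 5.0000: 3780.338700
Macaulay duration D = 4263.604736 / 957.565827 = 4.452545
Modified duration = D / (1 + y/m) = 4.452545 / (1 + 0.031000) = 4.318666


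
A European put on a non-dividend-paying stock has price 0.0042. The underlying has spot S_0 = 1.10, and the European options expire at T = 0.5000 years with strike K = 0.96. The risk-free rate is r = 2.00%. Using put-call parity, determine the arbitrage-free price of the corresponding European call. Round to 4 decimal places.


Answer: Call price = 0.1538

Derivation:
Put-call parity: C - P = S_0 * exp(-qT) - K * exp(-rT).
S_0 * exp(-qT) = 1.1000 * 1.00000000 = 1.10000000
K * exp(-rT) = 0.9600 * 0.99004983 = 0.95044784
C = P + S*exp(-qT) - K*exp(-rT)
C = 0.0042 + 1.10000000 - 0.95044784 = 0.1538


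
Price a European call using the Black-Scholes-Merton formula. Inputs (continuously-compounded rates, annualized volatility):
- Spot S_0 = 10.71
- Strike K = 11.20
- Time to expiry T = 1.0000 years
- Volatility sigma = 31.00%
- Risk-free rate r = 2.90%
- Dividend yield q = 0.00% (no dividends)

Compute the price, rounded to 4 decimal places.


Answer: Price = 1.2465

Derivation:
d1 = (ln(S/K) + (r - q + 0.5*sigma^2) * T) / (sigma * sqrt(T)) = 0.10423905
d2 = d1 - sigma * sqrt(T) = -0.20576095
exp(-rT) = 0.97141646; exp(-qT) = 1.00000000
C = S_0 * exp(-qT) * N(d1) - K * exp(-rT) * N(d2)
N(d1) = 0.54151018; N(d2) = 0.41848882
C = 10.7100 * 1.00000000 * 0.54151018 - 11.2000 * 0.97141646 * 0.41848882 = 1.2465


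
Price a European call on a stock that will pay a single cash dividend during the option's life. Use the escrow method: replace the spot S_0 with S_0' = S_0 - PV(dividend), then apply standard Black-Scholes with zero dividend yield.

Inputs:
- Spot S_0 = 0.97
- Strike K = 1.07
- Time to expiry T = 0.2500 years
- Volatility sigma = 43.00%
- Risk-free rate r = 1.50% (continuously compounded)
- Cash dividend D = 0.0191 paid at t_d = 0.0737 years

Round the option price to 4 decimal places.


Answer: Price = 0.0406

Derivation:
PV(D) = D * exp(-r * t_d) = 0.0191 * 0.99889511 = 0.01907890
S_0' = S_0 - PV(D) = 0.9700 - 0.01907890 = 0.95092110
d1 = (ln(S_0'/K) + (r + sigma^2/2)*T) / (sigma*sqrt(T)) = -0.42381549
d2 = d1 - sigma*sqrt(T) = -0.63881549
exp(-rT) = 0.99625702
N(d1) = 0.33585019; N(d2) = 0.26147149
C = S_0' * N(d1) - K * exp(-rT) * N(d2) = 0.95092110 * 0.33585019 - 1.0700 * 0.99625702 * 0.26147149 = 0.0406


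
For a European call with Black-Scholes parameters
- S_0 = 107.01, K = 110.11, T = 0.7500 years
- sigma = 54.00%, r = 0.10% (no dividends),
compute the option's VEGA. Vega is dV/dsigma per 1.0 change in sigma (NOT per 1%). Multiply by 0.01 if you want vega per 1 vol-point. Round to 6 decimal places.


d1 = 0.1743649602; d2 = -0.2932887579
phi(d1) = 0.3929235942; exp(-qT) = 1.0000000000; exp(-rT) = 0.9992502812
Vega = S * exp(-qT) * phi(d1) * sqrt(T) = 107.0100 * 1.0000000000 * 0.3929235942 * 0.8660254038 = 36.413557

Answer: Vega = 36.413557


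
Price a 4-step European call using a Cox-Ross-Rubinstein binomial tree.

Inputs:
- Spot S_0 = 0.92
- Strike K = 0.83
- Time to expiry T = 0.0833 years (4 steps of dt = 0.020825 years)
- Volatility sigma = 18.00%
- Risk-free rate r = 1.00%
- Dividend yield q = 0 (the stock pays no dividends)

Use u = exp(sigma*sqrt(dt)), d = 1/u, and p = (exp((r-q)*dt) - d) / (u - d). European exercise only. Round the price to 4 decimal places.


Answer: Price = V(0,0) = 0.0907

Derivation:
dt = T/N = 0.020825
u = exp(sigma*sqrt(dt)) = 1.026316; d = 1/u = 0.974359
p = (exp((r-q)*dt) - d) / (u - d) = 0.497515
Discount per step: exp(-r*dt) = 0.999792
Stock lattice S(k, i) with i counting down-moves:
  k=0: S(0,0) = 0.9200
  k=1: S(1,0) = 0.9442; S(1,1) = 0.8964
  k=2: S(2,0) = 0.9691; S(2,1) = 0.9200; S(2,2) = 0.8734
  k=3: S(3,0) = 0.9946; S(3,1) = 0.9442; S(3,2) = 0.8964; S(3,3) = 0.8510
  k=4: S(4,0) = 1.0207; S(4,1) = 0.9691; S(4,2) = 0.9200; S(4,3) = 0.8734; S(4,4) = 0.8292
Terminal payoffs V(N, i) = max(S_T - K, 0):
  V(4,0) = 0.190733; V(4,1) = 0.139058; V(4,2) = 0.090000; V(4,3) = 0.043425; V(4,4) = 0.000000
Backward induction: V(k, i) = exp(-r*dt) * [p * V(k+1, i) + (1-p) * V(k+1, i+1)].
  V(3,0) = exp(-r*dt) * [p*0.190733 + (1-p)*0.139058] = 0.164733
  V(3,1) = exp(-r*dt) * [p*0.139058 + (1-p)*0.090000] = 0.114383
  V(3,2) = exp(-r*dt) * [p*0.090000 + (1-p)*0.043425] = 0.066583
  V(3,3) = exp(-r*dt) * [p*0.043425 + (1-p)*0.000000] = 0.021600
  V(2,0) = exp(-r*dt) * [p*0.164733 + (1-p)*0.114383] = 0.139404
  V(2,1) = exp(-r*dt) * [p*0.114383 + (1-p)*0.066583] = 0.090346
  V(2,2) = exp(-r*dt) * [p*0.066583 + (1-p)*0.021600] = 0.043971
  V(1,0) = exp(-r*dt) * [p*0.139404 + (1-p)*0.090346] = 0.114729
  V(1,1) = exp(-r*dt) * [p*0.090346 + (1-p)*0.043971] = 0.067029
  V(0,0) = exp(-r*dt) * [p*0.114729 + (1-p)*0.067029] = 0.090742


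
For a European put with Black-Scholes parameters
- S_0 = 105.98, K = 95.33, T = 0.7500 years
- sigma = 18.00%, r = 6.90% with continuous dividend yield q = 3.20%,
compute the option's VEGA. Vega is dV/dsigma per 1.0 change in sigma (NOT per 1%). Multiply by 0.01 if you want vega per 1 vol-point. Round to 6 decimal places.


Answer: Vega = 23.081600

Derivation:
d1 = 0.9353449033; d2 = 0.7794603306
phi(d1) = 0.2575932271; exp(-qT) = 0.9762857098; exp(-rT) = 0.9495662287
Vega = S * exp(-qT) * phi(d1) * sqrt(T) = 105.9800 * 0.9762857098 * 0.2575932271 * 0.8660254038 = 23.081600


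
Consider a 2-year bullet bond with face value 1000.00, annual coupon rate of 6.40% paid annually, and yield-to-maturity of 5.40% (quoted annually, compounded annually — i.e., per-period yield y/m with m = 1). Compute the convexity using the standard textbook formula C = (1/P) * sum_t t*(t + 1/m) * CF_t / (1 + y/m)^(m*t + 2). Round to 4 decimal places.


Answer: Convexity = 5.1863

Derivation:
Coupon per period c = face * coupon_rate / m = 64.000000
Periods per year m = 1; per-period yield y/m = 0.054000
Number of cashflows N = 2
Cashflows (t years, CF_t, discount factor 1/(1+y/m)^(m*t), PV):
  t = 1.0000: CF_t = 64.000000, DF = 0.948767, PV = 60.721063
  t = 2.0000: CF_t = 1064.000000, DF = 0.900158, PV = 957.768184
Price P = sum_t PV_t = 1018.489247
Convexity numerator sum_t t*(t + 1/m) * CF_t / (1+y/m)^(m*t + 2):
  t = 1.0000: term = 109.317109
  t = 2.0000: term = 5172.856548
Convexity = (1/P) * sum = 5282.173657 / 1018.489247 = 5.186283


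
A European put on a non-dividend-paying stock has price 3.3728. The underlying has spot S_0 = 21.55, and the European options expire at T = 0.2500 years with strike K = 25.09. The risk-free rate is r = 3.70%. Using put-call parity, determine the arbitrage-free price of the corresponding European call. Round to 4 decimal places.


Put-call parity: C - P = S_0 * exp(-qT) - K * exp(-rT).
S_0 * exp(-qT) = 21.5500 * 1.00000000 = 21.55000000
K * exp(-rT) = 25.0900 * 0.99079265 = 24.85898758
C = P + S*exp(-qT) - K*exp(-rT)
C = 3.3728 + 21.55000000 - 24.85898758 = 0.0638

Answer: Call price = 0.0638


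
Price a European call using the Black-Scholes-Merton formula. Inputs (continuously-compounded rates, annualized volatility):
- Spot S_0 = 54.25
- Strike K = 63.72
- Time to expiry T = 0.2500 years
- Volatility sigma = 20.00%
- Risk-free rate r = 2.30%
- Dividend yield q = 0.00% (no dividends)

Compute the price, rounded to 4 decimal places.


Answer: Price = 0.1525

Derivation:
d1 = (ln(S/K) + (r - q + 0.5*sigma^2) * T) / (sigma * sqrt(T)) = -1.50145493
d2 = d1 - sigma * sqrt(T) = -1.60145493
exp(-rT) = 0.99426650; exp(-qT) = 1.00000000
C = S_0 * exp(-qT) * N(d1) - K * exp(-rT) * N(d2)
N(d1) = 0.06661897; N(d2) = 0.05463810
C = 54.2500 * 1.00000000 * 0.06661897 - 63.7200 * 0.99426650 * 0.05463810 = 0.1525


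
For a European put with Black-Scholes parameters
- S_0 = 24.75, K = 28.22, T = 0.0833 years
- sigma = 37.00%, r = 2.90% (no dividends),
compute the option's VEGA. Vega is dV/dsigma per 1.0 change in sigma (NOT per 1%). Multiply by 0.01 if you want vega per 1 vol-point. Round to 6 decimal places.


Answer: Vega = 1.466608

Derivation:
d1 = -1.1526329757; d2 = -1.2594214114
phi(d1) = 0.2053129412; exp(-qT) = 1.0000000000; exp(-rT) = 0.9975872155
Vega = S * exp(-qT) * phi(d1) * sqrt(T) = 24.7500 * 1.0000000000 * 0.2053129412 * 0.2886173938 = 1.466608


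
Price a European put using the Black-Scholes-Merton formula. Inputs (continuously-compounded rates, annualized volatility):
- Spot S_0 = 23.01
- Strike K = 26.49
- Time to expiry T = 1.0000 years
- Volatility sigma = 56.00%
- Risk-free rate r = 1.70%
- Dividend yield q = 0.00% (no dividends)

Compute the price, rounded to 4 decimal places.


d1 = (ln(S/K) + (r - q + 0.5*sigma^2) * T) / (sigma * sqrt(T)) = 0.05886000
d2 = d1 - sigma * sqrt(T) = -0.50114000
exp(-rT) = 0.98314368; exp(-qT) = 1.00000000
P = K * exp(-rT) * N(-d2) - S_0 * exp(-qT) * N(-d1)
N(-d1) = 0.47653181; N(-d2) = 0.69186370
P = 26.4900 * 0.98314368 * 0.69186370 - 23.0100 * 1.00000000 * 0.47653181 = 7.0535

Answer: Price = 7.0535


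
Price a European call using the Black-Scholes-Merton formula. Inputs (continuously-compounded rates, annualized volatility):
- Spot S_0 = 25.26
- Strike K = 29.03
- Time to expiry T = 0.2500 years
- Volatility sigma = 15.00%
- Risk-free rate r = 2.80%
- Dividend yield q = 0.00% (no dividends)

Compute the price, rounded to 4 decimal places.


d1 = (ln(S/K) + (r - q + 0.5*sigma^2) * T) / (sigma * sqrt(T)) = -1.72393548
d2 = d1 - sigma * sqrt(T) = -1.79893548
exp(-rT) = 0.99302444; exp(-qT) = 1.00000000
C = S_0 * exp(-qT) * N(d1) - K * exp(-rT) * N(d2)
N(d1) = 0.04235975; N(d2) = 0.03601444
C = 25.2600 * 1.00000000 * 0.04235975 - 29.0300 * 0.99302444 * 0.03601444 = 0.0318

Answer: Price = 0.0318


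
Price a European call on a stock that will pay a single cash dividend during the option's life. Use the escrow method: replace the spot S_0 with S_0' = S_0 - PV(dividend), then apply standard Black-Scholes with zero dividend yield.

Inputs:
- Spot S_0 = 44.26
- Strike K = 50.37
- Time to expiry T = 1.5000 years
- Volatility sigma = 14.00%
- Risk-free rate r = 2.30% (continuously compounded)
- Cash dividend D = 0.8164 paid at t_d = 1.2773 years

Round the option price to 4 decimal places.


PV(D) = D * exp(-r * t_d) = 0.8164 * 0.97104944 = 0.79276476
S_0' = S_0 - PV(D) = 44.2600 - 0.79276476 = 43.46723524
d1 = (ln(S_0'/K) + (r + sigma^2/2)*T) / (sigma*sqrt(T)) = -0.57264590
d2 = d1 - sigma*sqrt(T) = -0.74411018
exp(-rT) = 0.96608834
N(d1) = 0.28344224; N(d2) = 0.22840491
C = S_0' * N(d1) - K * exp(-rT) * N(d2) = 43.46723524 * 0.28344224 - 50.3700 * 0.96608834 * 0.22840491 = 1.2058

Answer: Price = 1.2058


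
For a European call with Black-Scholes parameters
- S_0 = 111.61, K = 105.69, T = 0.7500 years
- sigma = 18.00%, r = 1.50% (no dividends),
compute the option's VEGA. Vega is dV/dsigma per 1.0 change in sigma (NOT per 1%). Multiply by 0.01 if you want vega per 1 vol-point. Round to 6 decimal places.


d1 = 0.4997311107; d2 = 0.3438465380
phi(d1) = 0.3521126505; exp(-qT) = 1.0000000000; exp(-rT) = 0.9888130446
Vega = S * exp(-qT) * phi(d1) * sqrt(T) = 111.6100 * 1.0000000000 * 0.3521126505 * 0.8660254038 = 34.034186

Answer: Vega = 34.034186


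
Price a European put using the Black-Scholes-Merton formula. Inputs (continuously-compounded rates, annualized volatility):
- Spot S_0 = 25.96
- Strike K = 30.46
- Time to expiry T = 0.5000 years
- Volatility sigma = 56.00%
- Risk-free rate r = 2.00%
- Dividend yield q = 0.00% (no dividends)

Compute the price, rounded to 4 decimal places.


Answer: Price = 6.8090

Derivation:
d1 = (ln(S/K) + (r - q + 0.5*sigma^2) * T) / (sigma * sqrt(T)) = -0.18045733
d2 = d1 - sigma * sqrt(T) = -0.57643712
exp(-rT) = 0.99004983; exp(-qT) = 1.00000000
P = K * exp(-rT) * N(-d2) - S_0 * exp(-qT) * N(-d1)
N(-d1) = 0.57160322; N(-d2) = 0.71784012
P = 30.4600 * 0.99004983 * 0.71784012 - 25.9600 * 1.00000000 * 0.57160322 = 6.8090


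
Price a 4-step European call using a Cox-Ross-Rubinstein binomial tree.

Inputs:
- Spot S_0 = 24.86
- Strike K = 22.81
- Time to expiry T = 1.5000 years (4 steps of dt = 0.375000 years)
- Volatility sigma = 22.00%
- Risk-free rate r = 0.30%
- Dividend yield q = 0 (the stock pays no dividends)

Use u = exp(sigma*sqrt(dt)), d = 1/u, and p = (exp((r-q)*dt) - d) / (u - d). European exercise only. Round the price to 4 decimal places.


Answer: Price = V(0,0) = 3.8652

Derivation:
dt = T/N = 0.375000
u = exp(sigma*sqrt(dt)) = 1.144219; d = 1/u = 0.873959
p = (exp((r-q)*dt) - d) / (u - d) = 0.470535
Discount per step: exp(-r*dt) = 0.998876
Stock lattice S(k, i) with i counting down-moves:
  k=0: S(0,0) = 24.8600
  k=1: S(1,0) = 28.4453; S(1,1) = 21.7266
  k=2: S(2,0) = 32.5476; S(2,1) = 24.8600; S(2,2) = 18.9882
  k=3: S(3,0) = 37.2416; S(3,1) = 28.4453; S(3,2) = 21.7266; S(3,3) = 16.5949
  k=4: S(4,0) = 42.6125; S(4,1) = 32.5476; S(4,2) = 24.8600; S(4,3) = 18.9882; S(4,4) = 14.5032
Terminal payoffs V(N, i) = max(S_T - K, 0):
  V(4,0) = 19.802508; V(4,1) = 9.737611; V(4,2) = 2.050000; V(4,3) = 0.000000; V(4,4) = 0.000000
Backward induction: V(k, i) = exp(-r*dt) * [p * V(k+1, i) + (1-p) * V(k+1, i+1)].
  V(3,0) = exp(-r*dt) * [p*19.802508 + (1-p)*9.737611] = 14.457227
  V(3,1) = exp(-r*dt) * [p*9.737611 + (1-p)*2.050000] = 5.660921
  V(3,2) = exp(-r*dt) * [p*2.050000 + (1-p)*0.000000] = 0.963513
  V(3,3) = exp(-r*dt) * [p*0.000000 + (1-p)*0.000000] = 0.000000
  V(2,0) = exp(-r*dt) * [p*14.457227 + (1-p)*5.660921] = 9.788875
  V(2,1) = exp(-r*dt) * [p*5.660921 + (1-p)*0.963513] = 3.170241
  V(2,2) = exp(-r*dt) * [p*0.963513 + (1-p)*0.000000] = 0.452857
  V(1,0) = exp(-r*dt) * [p*9.788875 + (1-p)*3.170241] = 6.277476
  V(1,1) = exp(-r*dt) * [p*3.170241 + (1-p)*0.452857] = 1.729535
  V(0,0) = exp(-r*dt) * [p*6.277476 + (1-p)*1.729535] = 3.865152


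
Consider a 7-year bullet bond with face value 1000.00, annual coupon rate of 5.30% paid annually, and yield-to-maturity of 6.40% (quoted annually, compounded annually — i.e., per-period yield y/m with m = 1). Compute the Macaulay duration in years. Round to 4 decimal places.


Answer: Macaulay duration = 5.9917 years

Derivation:
Coupon per period c = face * coupon_rate / m = 53.000000
Periods per year m = 1; per-period yield y/m = 0.064000
Number of cashflows N = 7
Cashflows (t years, CF_t, discount factor 1/(1+y/m)^(m*t), PV):
  t = 1.0000: CF_t = 53.000000, DF = 0.939850, PV = 49.812030
  t = 2.0000: CF_t = 53.000000, DF = 0.883317, PV = 46.815818
  t = 3.0000: CF_t = 53.000000, DF = 0.830185, PV = 43.999829
  t = 4.0000: CF_t = 53.000000, DF = 0.780249, PV = 41.353222
  t = 5.0000: CF_t = 53.000000, DF = 0.733317, PV = 38.865811
  t = 6.0000: CF_t = 53.000000, DF = 0.689208, PV = 36.528017
  t = 7.0000: CF_t = 1053.000000, DF = 0.647752, PV = 682.082607
Price P = sum_t PV_t = 939.457334
Macaulay numerator sum_t t * PV_t:
  t * PV_t at t = 1.0000: 49.812030
  t * PV_t at t = 2.0000: 93.631635
  t * PV_t at t = 3.0000: 131.999486
  t * PV_t at t = 4.0000: 165.412890
  t * PV_t at t = 5.0000: 194.329053
  t * PV_t at t = 6.0000: 219.168105
  t * PV_t at t = 7.0000: 4774.578252
Macaulay duration D = (sum_t t * PV_t) / P = 5628.931451 / 939.457334 = 5.991684


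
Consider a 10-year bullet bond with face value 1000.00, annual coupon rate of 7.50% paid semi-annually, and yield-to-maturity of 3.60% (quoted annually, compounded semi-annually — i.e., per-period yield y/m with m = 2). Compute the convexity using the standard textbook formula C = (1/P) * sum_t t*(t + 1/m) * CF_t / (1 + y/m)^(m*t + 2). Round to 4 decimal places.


Coupon per period c = face * coupon_rate / m = 37.500000
Periods per year m = 2; per-period yield y/m = 0.018000
Number of cashflows N = 20
Cashflows (t years, CF_t, discount factor 1/(1+y/m)^(m*t), PV):
  t = 0.5000: CF_t = 37.500000, DF = 0.982318, PV = 36.836935
  t = 1.0000: CF_t = 37.500000, DF = 0.964949, PV = 36.185594
  t = 1.5000: CF_t = 37.500000, DF = 0.947887, PV = 35.545771
  t = 2.0000: CF_t = 37.500000, DF = 0.931127, PV = 34.917260
  t = 2.5000: CF_t = 37.500000, DF = 0.914663, PV = 34.299862
  t = 3.0000: CF_t = 37.500000, DF = 0.898490, PV = 33.693382
  t = 3.5000: CF_t = 37.500000, DF = 0.882603, PV = 33.097624
  t = 4.0000: CF_t = 37.500000, DF = 0.866997, PV = 32.512401
  t = 4.5000: CF_t = 37.500000, DF = 0.851667, PV = 31.937526
  t = 5.0000: CF_t = 37.500000, DF = 0.836608, PV = 31.372815
  t = 5.5000: CF_t = 37.500000, DF = 0.821816, PV = 30.818089
  t = 6.0000: CF_t = 37.500000, DF = 0.807285, PV = 30.273172
  t = 6.5000: CF_t = 37.500000, DF = 0.793010, PV = 29.737890
  t = 7.0000: CF_t = 37.500000, DF = 0.778989, PV = 29.212073
  t = 7.5000: CF_t = 37.500000, DF = 0.765215, PV = 28.695553
  t = 8.0000: CF_t = 37.500000, DF = 0.751684, PV = 28.188166
  t = 8.5000: CF_t = 37.500000, DF = 0.738393, PV = 27.689750
  t = 9.0000: CF_t = 37.500000, DF = 0.725337, PV = 27.200148
  t = 9.5000: CF_t = 37.500000, DF = 0.712512, PV = 26.719202
  t = 10.0000: CF_t = 1037.500000, DF = 0.699914, PV = 726.160373
Price P = sum_t PV_t = 1325.093587
Convexity numerator sum_t t*(t + 1/m) * CF_t / (1+y/m)^(m*t + 2):
  t = 0.5000: term = 17.772885
  t = 1.0000: term = 52.375890
  t = 1.5000: term = 102.899587
  t = 2.0000: term = 168.466908
  t = 2.5000: term = 248.232182
  t = 3.0000: term = 341.380211
  t = 3.5000: term = 447.125359
  t = 4.0000: term = 564.710669
  t = 4.5000: term = 693.407010
  t = 5.0000: term = 832.512236
  t = 5.5000: term = 981.350377
  t = 6.0000: term = 1139.270843
  t = 6.5000: term = 1305.647659
  t = 7.0000: term = 1479.878713
  t = 7.5000: term = 1661.385027
  t = 8.0000: term = 1849.610050
  t = 8.5000: term = 2044.018964
  t = 9.0000: term = 2244.098019
  t = 9.5000: term = 2449.353874
  t = 10.0000: term = 73574.325345
Convexity = (1/P) * sum = 92197.821808 / 1325.093587 = 69.578347

Answer: Convexity = 69.5783


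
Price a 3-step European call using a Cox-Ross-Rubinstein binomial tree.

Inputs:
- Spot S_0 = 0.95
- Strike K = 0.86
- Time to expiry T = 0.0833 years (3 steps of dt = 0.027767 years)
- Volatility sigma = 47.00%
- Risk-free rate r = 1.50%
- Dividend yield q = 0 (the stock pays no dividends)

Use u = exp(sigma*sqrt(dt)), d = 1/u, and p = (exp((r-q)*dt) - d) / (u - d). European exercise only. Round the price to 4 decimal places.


dt = T/N = 0.027767
u = exp(sigma*sqrt(dt)) = 1.081466; d = 1/u = 0.924671
p = (exp((r-q)*dt) - d) / (u - d) = 0.483087
Discount per step: exp(-r*dt) = 0.999584
Stock lattice S(k, i) with i counting down-moves:
  k=0: S(0,0) = 0.9500
  k=1: S(1,0) = 1.0274; S(1,1) = 0.8784
  k=2: S(2,0) = 1.1111; S(2,1) = 0.9500; S(2,2) = 0.8123
  k=3: S(3,0) = 1.2016; S(3,1) = 1.0274; S(3,2) = 0.8784; S(3,3) = 0.7511
Terminal payoffs V(N, i) = max(S_T - K, 0):
  V(3,0) = 0.341607; V(3,1) = 0.167393; V(3,2) = 0.018437; V(3,3) = 0.000000
Backward induction: V(k, i) = exp(-r*dt) * [p * V(k+1, i) + (1-p) * V(k+1, i+1)].
  V(2,0) = exp(-r*dt) * [p*0.341607 + (1-p)*0.167393] = 0.251449
  V(2,1) = exp(-r*dt) * [p*0.167393 + (1-p)*0.018437] = 0.090358
  V(2,2) = exp(-r*dt) * [p*0.018437 + (1-p)*0.000000] = 0.008903
  V(1,0) = exp(-r*dt) * [p*0.251449 + (1-p)*0.090358] = 0.168109
  V(1,1) = exp(-r*dt) * [p*0.090358 + (1-p)*0.008903] = 0.048233
  V(0,0) = exp(-r*dt) * [p*0.168109 + (1-p)*0.048233] = 0.106099

Answer: Price = V(0,0) = 0.1061


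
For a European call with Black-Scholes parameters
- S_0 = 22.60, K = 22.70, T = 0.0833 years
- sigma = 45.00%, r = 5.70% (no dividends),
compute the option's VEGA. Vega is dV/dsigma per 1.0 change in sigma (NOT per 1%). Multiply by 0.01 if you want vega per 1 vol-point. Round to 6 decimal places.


d1 = 0.0675034914; d2 = -0.0623743358
phi(d1) = 0.3980343807; exp(-qT) = 1.0000000000; exp(-rT) = 0.9952631544
Vega = S * exp(-qT) * phi(d1) * sqrt(T) = 22.6000 * 1.0000000000 * 0.3980343807 * 0.2886173938 = 2.596280

Answer: Vega = 2.596280


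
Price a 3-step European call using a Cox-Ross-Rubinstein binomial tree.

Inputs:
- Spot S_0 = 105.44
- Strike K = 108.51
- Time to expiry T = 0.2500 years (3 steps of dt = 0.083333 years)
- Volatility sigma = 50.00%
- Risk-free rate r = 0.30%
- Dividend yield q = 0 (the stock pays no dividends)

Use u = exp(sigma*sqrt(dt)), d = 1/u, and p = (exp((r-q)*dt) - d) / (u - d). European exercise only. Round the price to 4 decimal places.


Answer: Price = V(0,0) = 10.0377

Derivation:
dt = T/N = 0.083333
u = exp(sigma*sqrt(dt)) = 1.155274; d = 1/u = 0.865596
p = (exp((r-q)*dt) - d) / (u - d) = 0.464841
Discount per step: exp(-r*dt) = 0.999750
Stock lattice S(k, i) with i counting down-moves:
  k=0: S(0,0) = 105.4400
  k=1: S(1,0) = 121.8121; S(1,1) = 91.2684
  k=2: S(2,0) = 140.7263; S(2,1) = 105.4400; S(2,2) = 79.0015
  k=3: S(3,0) = 162.5775; S(3,1) = 121.8121; S(3,2) = 91.2684; S(3,3) = 68.3833
Terminal payoffs V(N, i) = max(S_T - K, 0):
  V(3,0) = 54.067494; V(3,1) = 13.302093; V(3,2) = 0.000000; V(3,3) = 0.000000
Backward induction: V(k, i) = exp(-r*dt) * [p * V(k+1, i) + (1-p) * V(k+1, i+1)].
  V(2,0) = exp(-r*dt) * [p*54.067494 + (1-p)*13.302093] = 32.243471
  V(2,1) = exp(-r*dt) * [p*13.302093 + (1-p)*0.000000] = 6.181816
  V(2,2) = exp(-r*dt) * [p*0.000000 + (1-p)*0.000000] = 0.000000
  V(1,0) = exp(-r*dt) * [p*32.243471 + (1-p)*6.181816] = 18.291775
  V(1,1) = exp(-r*dt) * [p*6.181816 + (1-p)*0.000000] = 2.872845
  V(0,0) = exp(-r*dt) * [p*18.291775 + (1-p)*2.872845] = 10.037690


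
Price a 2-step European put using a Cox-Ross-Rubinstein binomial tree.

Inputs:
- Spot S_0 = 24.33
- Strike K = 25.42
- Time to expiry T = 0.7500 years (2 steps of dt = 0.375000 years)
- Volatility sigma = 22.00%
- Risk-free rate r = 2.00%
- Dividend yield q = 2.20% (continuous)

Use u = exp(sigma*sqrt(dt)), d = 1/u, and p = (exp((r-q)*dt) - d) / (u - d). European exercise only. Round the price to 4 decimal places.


dt = T/N = 0.375000
u = exp(sigma*sqrt(dt)) = 1.144219; d = 1/u = 0.873959
p = (exp((r-q)*dt) - d) / (u - d) = 0.463596
Discount per step: exp(-r*dt) = 0.992528
Stock lattice S(k, i) with i counting down-moves:
  k=0: S(0,0) = 24.3300
  k=1: S(1,0) = 27.8388; S(1,1) = 21.2634
  k=2: S(2,0) = 31.8537; S(2,1) = 24.3300; S(2,2) = 18.5834
Terminal payoffs V(N, i) = max(K - S_T, 0):
  V(2,0) = 0.000000; V(2,1) = 1.090000; V(2,2) = 6.836645
Backward induction: V(k, i) = exp(-r*dt) * [p * V(k+1, i) + (1-p) * V(k+1, i+1)].
  V(1,0) = exp(-r*dt) * [p*0.000000 + (1-p)*1.090000] = 0.580311
  V(1,1) = exp(-r*dt) * [p*1.090000 + (1-p)*6.836645] = 4.141345
  V(0,0) = exp(-r*dt) * [p*0.580311 + (1-p)*4.141345] = 2.471854

Answer: Price = V(0,0) = 2.4719


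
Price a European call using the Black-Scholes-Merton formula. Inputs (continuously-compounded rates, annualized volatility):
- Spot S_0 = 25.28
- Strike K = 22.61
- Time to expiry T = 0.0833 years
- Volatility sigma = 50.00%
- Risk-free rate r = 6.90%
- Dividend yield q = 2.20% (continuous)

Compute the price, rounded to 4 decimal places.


d1 = (ln(S/K) + (r - q + 0.5*sigma^2) * T) / (sigma * sqrt(T)) = 0.87277403
d2 = d1 - sigma * sqrt(T) = 0.72846533
exp(-rT) = 0.99426879; exp(-qT) = 0.99816908
C = S_0 * exp(-qT) * N(d1) - K * exp(-rT) * N(d2)
N(d1) = 0.80860687; N(d2) = 0.76683561
C = 25.2800 * 0.99816908 * 0.80860687 - 22.6100 * 0.99426879 * 0.76683561 = 3.1654

Answer: Price = 3.1654


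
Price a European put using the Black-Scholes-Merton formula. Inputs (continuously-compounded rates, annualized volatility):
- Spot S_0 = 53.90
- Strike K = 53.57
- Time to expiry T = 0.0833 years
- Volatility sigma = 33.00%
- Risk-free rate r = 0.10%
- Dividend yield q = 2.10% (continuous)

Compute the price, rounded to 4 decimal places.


d1 = (ln(S/K) + (r - q + 0.5*sigma^2) * T) / (sigma * sqrt(T)) = 0.09460940
d2 = d1 - sigma * sqrt(T) = -0.00063434
exp(-rT) = 0.99991670; exp(-qT) = 0.99825223
P = K * exp(-rT) * N(-d2) - S_0 * exp(-qT) * N(-d1)
N(-d1) = 0.46231254; N(-d2) = 0.50025307
P = 53.5700 * 0.99991670 * 0.50025307 - 53.9000 * 0.99825223 * 0.46231254 = 1.9212

Answer: Price = 1.9212


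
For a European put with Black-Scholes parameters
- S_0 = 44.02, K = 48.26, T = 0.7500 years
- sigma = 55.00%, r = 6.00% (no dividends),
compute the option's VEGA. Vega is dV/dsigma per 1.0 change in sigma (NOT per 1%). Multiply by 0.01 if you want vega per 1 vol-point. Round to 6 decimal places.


d1 = 0.1395686875; d2 = -0.3367452846
phi(d1) = 0.3950755595; exp(-qT) = 1.0000000000; exp(-rT) = 0.9559974818
Vega = S * exp(-qT) * phi(d1) * sqrt(T) = 44.0200 * 1.0000000000 * 0.3950755595 * 0.8660254038 = 15.061244

Answer: Vega = 15.061244


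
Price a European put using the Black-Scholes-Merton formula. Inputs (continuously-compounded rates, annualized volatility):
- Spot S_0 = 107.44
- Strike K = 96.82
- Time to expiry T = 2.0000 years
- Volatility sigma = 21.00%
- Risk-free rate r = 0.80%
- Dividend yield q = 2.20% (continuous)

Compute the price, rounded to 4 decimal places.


d1 = (ln(S/K) + (r - q + 0.5*sigma^2) * T) / (sigma * sqrt(T)) = 0.40466363
d2 = d1 - sigma * sqrt(T) = 0.10767879
exp(-rT) = 0.98412732; exp(-qT) = 0.95695396
P = K * exp(-rT) * N(-d2) - S_0 * exp(-qT) * N(-d1)
N(-d1) = 0.34286239; N(-d2) = 0.45712525
P = 96.8200 * 0.98412732 * 0.45712525 - 107.4400 * 0.95695396 * 0.34286239 = 8.3049

Answer: Price = 8.3049


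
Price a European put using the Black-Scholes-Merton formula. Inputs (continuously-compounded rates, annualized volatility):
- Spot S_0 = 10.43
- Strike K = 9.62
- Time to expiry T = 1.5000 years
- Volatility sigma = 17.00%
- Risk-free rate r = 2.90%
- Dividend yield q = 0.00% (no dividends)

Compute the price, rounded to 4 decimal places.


Answer: Price = 0.3448

Derivation:
d1 = (ln(S/K) + (r - q + 0.5*sigma^2) * T) / (sigma * sqrt(T)) = 0.70130815
d2 = d1 - sigma * sqrt(T) = 0.49310152
exp(-rT) = 0.95743255; exp(-qT) = 1.00000000
P = K * exp(-rT) * N(-d2) - S_0 * exp(-qT) * N(-d1)
N(-d1) = 0.24155537; N(-d2) = 0.31097043
P = 9.6200 * 0.95743255 * 0.31097043 - 10.4300 * 1.00000000 * 0.24155537 = 0.3448


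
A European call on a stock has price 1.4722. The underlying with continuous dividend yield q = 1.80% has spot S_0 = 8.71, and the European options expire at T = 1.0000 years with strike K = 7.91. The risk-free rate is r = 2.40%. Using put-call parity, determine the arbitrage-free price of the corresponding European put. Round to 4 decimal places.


Put-call parity: C - P = S_0 * exp(-qT) - K * exp(-rT).
S_0 * exp(-qT) = 8.7100 * 0.98216103 = 8.55462259
K * exp(-rT) = 7.9100 * 0.97628571 = 7.72241996
P = C - S*exp(-qT) + K*exp(-rT)
P = 1.4722 - 8.55462259 + 7.72241996 = 0.6400

Answer: Put price = 0.6400


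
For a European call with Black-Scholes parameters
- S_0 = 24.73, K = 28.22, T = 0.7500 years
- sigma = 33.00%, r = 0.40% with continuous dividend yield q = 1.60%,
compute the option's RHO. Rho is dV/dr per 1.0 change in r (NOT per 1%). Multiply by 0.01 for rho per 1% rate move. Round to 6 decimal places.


Answer: Rho = 5.534647

Derivation:
d1 = -0.3505263711; d2 = -0.6363147544
phi(d1) = 0.3751711708; exp(-qT) = 0.9880717129; exp(-rT) = 0.9970044955
N(d2) = 0.2622856451
Rho = K*T*exp(-rT)*N(d2) = 28.2200 * 0.7500 * 0.9970044955 * 0.2622856451 = 5.534647


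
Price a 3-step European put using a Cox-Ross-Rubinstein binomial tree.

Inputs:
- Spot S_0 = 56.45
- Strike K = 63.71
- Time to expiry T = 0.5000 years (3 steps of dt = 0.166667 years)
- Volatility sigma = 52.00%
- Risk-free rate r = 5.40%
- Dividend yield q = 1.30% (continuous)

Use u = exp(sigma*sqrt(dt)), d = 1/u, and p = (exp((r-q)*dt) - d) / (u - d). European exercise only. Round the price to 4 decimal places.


Answer: Price = V(0,0) = 12.1362

Derivation:
dt = T/N = 0.166667
u = exp(sigma*sqrt(dt)) = 1.236505; d = 1/u = 0.808731
p = (exp((r-q)*dt) - d) / (u - d) = 0.463155
Discount per step: exp(-r*dt) = 0.991040
Stock lattice S(k, i) with i counting down-moves:
  k=0: S(0,0) = 56.4500
  k=1: S(1,0) = 69.8007; S(1,1) = 45.6529
  k=2: S(2,0) = 86.3090; S(2,1) = 56.4500; S(2,2) = 36.9209
  k=3: S(3,0) = 106.7215; S(3,1) = 69.8007; S(3,2) = 45.6529; S(3,3) = 29.8590
Terminal payoffs V(N, i) = max(K - S_T, 0):
  V(3,0) = 0.000000; V(3,1) = 0.000000; V(3,2) = 18.057143; V(3,3) = 33.850951
Backward induction: V(k, i) = exp(-r*dt) * [p * V(k+1, i) + (1-p) * V(k+1, i+1)].
  V(2,0) = exp(-r*dt) * [p*0.000000 + (1-p)*0.000000] = 0.000000
  V(2,1) = exp(-r*dt) * [p*0.000000 + (1-p)*18.057143] = 9.607034
  V(2,2) = exp(-r*dt) * [p*18.057143 + (1-p)*33.850951] = 26.298218
  V(1,0) = exp(-r*dt) * [p*0.000000 + (1-p)*9.607034] = 5.111279
  V(1,1) = exp(-r*dt) * [p*9.607034 + (1-p)*26.298218] = 18.401254
  V(0,0) = exp(-r*dt) * [p*5.111279 + (1-p)*18.401254] = 12.136216
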